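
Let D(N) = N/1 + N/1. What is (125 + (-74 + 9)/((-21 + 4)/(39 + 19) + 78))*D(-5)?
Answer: -5596050/4507 ≈ -1241.6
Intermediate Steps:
D(N) = 2*N (D(N) = N*1 + N*1 = N + N = 2*N)
(125 + (-74 + 9)/((-21 + 4)/(39 + 19) + 78))*D(-5) = (125 + (-74 + 9)/((-21 + 4)/(39 + 19) + 78))*(2*(-5)) = (125 - 65/(-17/58 + 78))*(-10) = (125 - 65/4507/58)*(-10) = (125 - 65*58/4507)*(-10) = (125 - 3770/4507)*(-10) = (559605/4507)*(-10) = -5596050/4507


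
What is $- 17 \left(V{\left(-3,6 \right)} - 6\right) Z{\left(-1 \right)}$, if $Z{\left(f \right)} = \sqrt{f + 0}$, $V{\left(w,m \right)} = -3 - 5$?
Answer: $238 i \approx 238.0 i$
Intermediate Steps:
$V{\left(w,m \right)} = -8$
$Z{\left(f \right)} = \sqrt{f}$
$- 17 \left(V{\left(-3,6 \right)} - 6\right) Z{\left(-1 \right)} = - 17 \left(-8 - 6\right) \sqrt{-1} = - 17 \left(-8 - 6\right) i = \left(-17\right) \left(-14\right) i = 238 i$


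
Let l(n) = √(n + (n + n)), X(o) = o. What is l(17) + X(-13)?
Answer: -13 + √51 ≈ -5.8586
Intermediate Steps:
l(n) = √3*√n (l(n) = √(n + 2*n) = √(3*n) = √3*√n)
l(17) + X(-13) = √3*√17 - 13 = √51 - 13 = -13 + √51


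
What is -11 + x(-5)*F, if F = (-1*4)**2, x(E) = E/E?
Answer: 5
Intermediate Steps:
x(E) = 1
F = 16 (F = (-4)**2 = 16)
-11 + x(-5)*F = -11 + 1*16 = -11 + 16 = 5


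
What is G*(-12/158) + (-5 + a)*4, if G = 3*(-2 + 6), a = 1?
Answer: -1336/79 ≈ -16.911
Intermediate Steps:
G = 12 (G = 3*4 = 12)
G*(-12/158) + (-5 + a)*4 = 12*(-12/158) + (-5 + 1)*4 = 12*(-12*1/158) - 4*4 = 12*(-6/79) - 16 = -72/79 - 16 = -1336/79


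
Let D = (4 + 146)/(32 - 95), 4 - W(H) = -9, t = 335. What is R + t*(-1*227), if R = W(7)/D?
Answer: -3802523/50 ≈ -76051.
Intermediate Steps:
W(H) = 13 (W(H) = 4 - 1*(-9) = 4 + 9 = 13)
D = -50/21 (D = 150/(-63) = 150*(-1/63) = -50/21 ≈ -2.3810)
R = -273/50 (R = 13/(-50/21) = 13*(-21/50) = -273/50 ≈ -5.4600)
R + t*(-1*227) = -273/50 + 335*(-1*227) = -273/50 + 335*(-227) = -273/50 - 76045 = -3802523/50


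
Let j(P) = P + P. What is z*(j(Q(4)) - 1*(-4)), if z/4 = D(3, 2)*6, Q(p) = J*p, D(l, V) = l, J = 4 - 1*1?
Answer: 2016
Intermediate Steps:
J = 3 (J = 4 - 1 = 3)
Q(p) = 3*p
z = 72 (z = 4*(3*6) = 4*18 = 72)
j(P) = 2*P
z*(j(Q(4)) - 1*(-4)) = 72*(2*(3*4) - 1*(-4)) = 72*(2*12 + 4) = 72*(24 + 4) = 72*28 = 2016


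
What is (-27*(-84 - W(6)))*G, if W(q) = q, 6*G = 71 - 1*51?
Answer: 8100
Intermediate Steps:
G = 10/3 (G = (71 - 1*51)/6 = (71 - 51)/6 = (1/6)*20 = 10/3 ≈ 3.3333)
(-27*(-84 - W(6)))*G = -27*(-84 - 1*6)*(10/3) = -27*(-84 - 6)*(10/3) = -27*(-90)*(10/3) = 2430*(10/3) = 8100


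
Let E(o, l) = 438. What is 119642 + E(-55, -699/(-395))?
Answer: 120080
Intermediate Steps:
119642 + E(-55, -699/(-395)) = 119642 + 438 = 120080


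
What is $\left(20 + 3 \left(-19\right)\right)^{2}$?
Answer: $1369$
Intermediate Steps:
$\left(20 + 3 \left(-19\right)\right)^{2} = \left(20 - 57\right)^{2} = \left(-37\right)^{2} = 1369$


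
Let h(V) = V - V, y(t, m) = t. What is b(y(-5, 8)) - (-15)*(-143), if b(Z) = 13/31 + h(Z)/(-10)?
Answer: -66482/31 ≈ -2144.6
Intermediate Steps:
h(V) = 0
b(Z) = 13/31 (b(Z) = 13/31 + 0/(-10) = 13*(1/31) + 0*(-1/10) = 13/31 + 0 = 13/31)
b(y(-5, 8)) - (-15)*(-143) = 13/31 - (-15)*(-143) = 13/31 - 1*2145 = 13/31 - 2145 = -66482/31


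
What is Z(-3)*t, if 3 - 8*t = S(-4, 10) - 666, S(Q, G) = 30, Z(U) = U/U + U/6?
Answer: 639/16 ≈ 39.938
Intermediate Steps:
Z(U) = 1 + U/6 (Z(U) = 1 + U*(⅙) = 1 + U/6)
t = 639/8 (t = 3/8 - (30 - 666)/8 = 3/8 - ⅛*(-636) = 3/8 + 159/2 = 639/8 ≈ 79.875)
Z(-3)*t = (1 + (⅙)*(-3))*(639/8) = (1 - ½)*(639/8) = (½)*(639/8) = 639/16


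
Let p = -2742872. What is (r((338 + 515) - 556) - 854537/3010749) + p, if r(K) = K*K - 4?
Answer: -7992536870120/3010749 ≈ -2.6547e+6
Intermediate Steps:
r(K) = -4 + K² (r(K) = K² - 4 = -4 + K²)
(r((338 + 515) - 556) - 854537/3010749) + p = ((-4 + ((338 + 515) - 556)²) - 854537/3010749) - 2742872 = ((-4 + (853 - 556)²) - 854537*1/3010749) - 2742872 = ((-4 + 297²) - 854537/3010749) - 2742872 = ((-4 + 88209) - 854537/3010749) - 2742872 = (88205 - 854537/3010749) - 2742872 = 265562261008/3010749 - 2742872 = -7992536870120/3010749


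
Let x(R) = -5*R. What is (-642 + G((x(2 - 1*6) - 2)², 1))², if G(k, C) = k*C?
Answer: 101124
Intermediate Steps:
G(k, C) = C*k
(-642 + G((x(2 - 1*6) - 2)², 1))² = (-642 + 1*(-5*(2 - 1*6) - 2)²)² = (-642 + 1*(-5*(2 - 6) - 2)²)² = (-642 + 1*(-5*(-4) - 2)²)² = (-642 + 1*(20 - 2)²)² = (-642 + 1*18²)² = (-642 + 1*324)² = (-642 + 324)² = (-318)² = 101124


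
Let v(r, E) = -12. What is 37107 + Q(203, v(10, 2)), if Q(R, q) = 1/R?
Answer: 7532722/203 ≈ 37107.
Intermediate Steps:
37107 + Q(203, v(10, 2)) = 37107 + 1/203 = 7532722/203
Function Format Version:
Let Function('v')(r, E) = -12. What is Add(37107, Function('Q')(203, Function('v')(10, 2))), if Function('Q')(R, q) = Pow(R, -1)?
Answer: Rational(7532722, 203) ≈ 37107.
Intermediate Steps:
Add(37107, Function('Q')(203, Function('v')(10, 2))) = Add(37107, Pow(203, -1)) = Add(37107, Rational(1, 203)) = Rational(7532722, 203)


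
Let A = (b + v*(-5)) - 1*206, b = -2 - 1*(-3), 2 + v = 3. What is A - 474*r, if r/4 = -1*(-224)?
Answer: -424914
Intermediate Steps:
v = 1 (v = -2 + 3 = 1)
r = 896 (r = 4*(-1*(-224)) = 4*224 = 896)
b = 1 (b = -2 + 3 = 1)
A = -210 (A = (1 + 1*(-5)) - 1*206 = (1 - 5) - 206 = -4 - 206 = -210)
A - 474*r = -210 - 474*896 = -210 - 424704 = -424914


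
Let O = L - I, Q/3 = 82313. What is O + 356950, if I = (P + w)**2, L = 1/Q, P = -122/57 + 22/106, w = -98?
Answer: 260647515375018880/751224738033 ≈ 3.4696e+5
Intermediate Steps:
Q = 246939 (Q = 3*82313 = 246939)
P = -5839/3021 (P = -122*1/57 + 22*(1/106) = -122/57 + 11/53 = -5839/3021 ≈ -1.9328)
L = 1/246939 ≈ 4.0496e-6
I = 91141798609/9126441 (I = (-5839/3021 - 98)**2 = (-301897/3021)**2 = 91141798609/9126441 ≈ 9986.6)
O = -7502154865860470/751224738033 (O = 1/246939 - 1*91141798609/9126441 = 1/246939 - 91141798609/9126441 = -7502154865860470/751224738033 ≈ -9986.6)
O + 356950 = -7502154865860470/751224738033 + 356950 = 260647515375018880/751224738033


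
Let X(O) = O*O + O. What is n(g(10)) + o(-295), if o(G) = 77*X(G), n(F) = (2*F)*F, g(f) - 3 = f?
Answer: 6678548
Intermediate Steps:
g(f) = 3 + f
X(O) = O + O² (X(O) = O² + O = O + O²)
n(F) = 2*F²
o(G) = 77*G*(1 + G) (o(G) = 77*(G*(1 + G)) = 77*G*(1 + G))
n(g(10)) + o(-295) = 2*(3 + 10)² + 77*(-295)*(1 - 295) = 2*13² + 77*(-295)*(-294) = 2*169 + 6678210 = 338 + 6678210 = 6678548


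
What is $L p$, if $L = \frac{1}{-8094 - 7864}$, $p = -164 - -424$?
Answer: $- \frac{130}{7979} \approx -0.016293$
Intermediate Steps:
$p = 260$ ($p = -164 + 424 = 260$)
$L = - \frac{1}{15958}$ ($L = \frac{1}{-15958} = - \frac{1}{15958} \approx -6.2665 \cdot 10^{-5}$)
$L p = \left(- \frac{1}{15958}\right) 260 = - \frac{130}{7979}$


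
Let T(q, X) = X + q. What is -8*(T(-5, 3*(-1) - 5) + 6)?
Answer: 56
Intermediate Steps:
-8*(T(-5, 3*(-1) - 5) + 6) = -8*(((3*(-1) - 5) - 5) + 6) = -8*(((-3 - 5) - 5) + 6) = -8*((-8 - 5) + 6) = -8*(-13 + 6) = -8*(-7) = 56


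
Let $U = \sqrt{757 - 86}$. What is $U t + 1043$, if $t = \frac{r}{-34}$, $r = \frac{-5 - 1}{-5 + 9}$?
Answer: $1043 + \frac{3 \sqrt{671}}{68} \approx 1044.1$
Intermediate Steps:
$r = - \frac{3}{2}$ ($r = - \frac{6}{4} = \left(-6\right) \frac{1}{4} = - \frac{3}{2} \approx -1.5$)
$U = \sqrt{671} \approx 25.904$
$t = \frac{3}{68}$ ($t = \frac{1}{-34} \left(- \frac{3}{2}\right) = \left(- \frac{1}{34}\right) \left(- \frac{3}{2}\right) = \frac{3}{68} \approx 0.044118$)
$U t + 1043 = \sqrt{671} \cdot \frac{3}{68} + 1043 = \frac{3 \sqrt{671}}{68} + 1043 = 1043 + \frac{3 \sqrt{671}}{68}$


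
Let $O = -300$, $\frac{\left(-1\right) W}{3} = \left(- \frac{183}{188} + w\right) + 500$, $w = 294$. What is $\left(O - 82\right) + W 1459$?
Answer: $- \frac{652634369}{188} \approx -3.4715 \cdot 10^{6}$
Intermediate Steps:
$W = - \frac{447267}{188}$ ($W = - 3 \left(\left(- \frac{183}{188} + 294\right) + 500\right) = - 3 \left(\frac{55089}{188} + 500\right) = \left(-3\right) \frac{149089}{188} = - \frac{447267}{188} \approx -2379.1$)
$\left(O - 82\right) + W 1459 = \left(-300 - 82\right) - \frac{652562553}{188} = -382 - \frac{652562553}{188} = - \frac{652634369}{188}$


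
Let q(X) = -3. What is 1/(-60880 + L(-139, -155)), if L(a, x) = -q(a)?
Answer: -1/60877 ≈ -1.6427e-5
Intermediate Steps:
L(a, x) = 3 (L(a, x) = -1*(-3) = 3)
1/(-60880 + L(-139, -155)) = 1/(-60880 + 3) = 1/(-60877) = -1/60877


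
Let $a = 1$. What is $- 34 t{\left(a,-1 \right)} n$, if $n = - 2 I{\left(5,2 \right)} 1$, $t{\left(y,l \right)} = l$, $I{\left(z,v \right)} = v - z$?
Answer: $204$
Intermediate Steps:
$n = 6$ ($n = - 2 \left(2 - 5\right) 1 = \left(-2\right) \left(-3\right) 1 = 6 \cdot 1 = 6$)
$- 34 t{\left(a,-1 \right)} n = \left(-34\right) \left(-1\right) 6 = 34 \cdot 6 = 204$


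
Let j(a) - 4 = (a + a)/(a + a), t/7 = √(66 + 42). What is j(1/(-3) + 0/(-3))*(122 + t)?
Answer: 610 + 210*√3 ≈ 973.73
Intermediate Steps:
t = 42*√3 (t = 7*√(66 + 42) = 7*√108 = 7*(6*√3) = 42*√3 ≈ 72.746)
j(a) = 5 (j(a) = 4 + (a + a)/(a + a) = 4 + (2*a)/((2*a)) = 4 + (2*a)*(1/(2*a)) = 4 + 1 = 5)
j(1/(-3) + 0/(-3))*(122 + t) = 5*(122 + 42*√3) = 610 + 210*√3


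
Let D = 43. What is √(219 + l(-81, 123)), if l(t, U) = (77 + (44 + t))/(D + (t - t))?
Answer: 7*√8299/43 ≈ 14.830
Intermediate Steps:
l(t, U) = 121/43 + t/43 (l(t, U) = (77 + (44 + t))/(43 + (t - t)) = (121 + t)/(43 + 0) = (121 + t)/43 = (121 + t)*(1/43) = 121/43 + t/43)
√(219 + l(-81, 123)) = √(219 + (121/43 + (1/43)*(-81))) = √(219 + (121/43 - 81/43)) = √(219 + 40/43) = √(9457/43) = 7*√8299/43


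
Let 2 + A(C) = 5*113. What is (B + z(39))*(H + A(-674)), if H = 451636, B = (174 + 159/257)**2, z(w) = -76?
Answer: 908434059215595/66049 ≈ 1.3754e+10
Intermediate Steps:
A(C) = 563 (A(C) = -2 + 5*113 = -2 + 565 = 563)
B = 2013945129/66049 (B = (174 + 159*(1/257))**2 = (174 + 159/257)**2 = (44877/257)**2 = 2013945129/66049 ≈ 30492.)
(B + z(39))*(H + A(-674)) = (2013945129/66049 - 76)*(451636 + 563) = (2008925405/66049)*452199 = 908434059215595/66049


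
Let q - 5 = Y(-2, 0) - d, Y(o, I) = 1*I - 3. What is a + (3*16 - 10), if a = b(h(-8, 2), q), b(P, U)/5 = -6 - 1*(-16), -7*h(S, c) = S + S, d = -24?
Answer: 88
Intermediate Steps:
Y(o, I) = -3 + I (Y(o, I) = I - 3 = -3 + I)
h(S, c) = -2*S/7 (h(S, c) = -(S + S)/7 = -2*S/7)
q = 26 (q = 5 + ((-3 + 0) - 1*(-24)) = 5 + (-3 + 24) = 5 + 21 = 26)
b(P, U) = 50 (b(P, U) = 5*(-6 - 1*(-16)) = 5*(-6 + 16) = 5*10 = 50)
a = 50
a + (3*16 - 10) = 50 + (3*16 - 10) = 50 + (48 - 10) = 50 + 38 = 88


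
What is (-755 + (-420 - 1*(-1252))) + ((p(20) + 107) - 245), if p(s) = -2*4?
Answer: -69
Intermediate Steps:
p(s) = -8
(-755 + (-420 - 1*(-1252))) + ((p(20) + 107) - 245) = (-755 + (-420 - 1*(-1252))) + ((-8 + 107) - 245) = (-755 + (-420 + 1252)) + (99 - 245) = (-755 + 832) - 146 = 77 - 146 = -69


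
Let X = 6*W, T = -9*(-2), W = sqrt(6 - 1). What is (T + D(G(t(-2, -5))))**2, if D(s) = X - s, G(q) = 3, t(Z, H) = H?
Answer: 405 + 180*sqrt(5) ≈ 807.49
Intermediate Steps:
W = sqrt(5) ≈ 2.2361
T = 18
X = 6*sqrt(5) ≈ 13.416
D(s) = -s + 6*sqrt(5) (D(s) = 6*sqrt(5) - s = -s + 6*sqrt(5))
(T + D(G(t(-2, -5))))**2 = (18 + (-1*3 + 6*sqrt(5)))**2 = (18 + (-3 + 6*sqrt(5)))**2 = (15 + 6*sqrt(5))**2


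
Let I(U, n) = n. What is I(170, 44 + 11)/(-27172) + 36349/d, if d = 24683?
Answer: 986317463/670686476 ≈ 1.4706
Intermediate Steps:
I(170, 44 + 11)/(-27172) + 36349/d = (44 + 11)/(-27172) + 36349/24683 = 55*(-1/27172) + 36349*(1/24683) = -55/27172 + 36349/24683 = 986317463/670686476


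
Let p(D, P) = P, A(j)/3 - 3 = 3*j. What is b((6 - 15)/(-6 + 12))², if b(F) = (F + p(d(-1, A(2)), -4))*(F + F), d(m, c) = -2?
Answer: 1089/4 ≈ 272.25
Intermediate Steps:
A(j) = 9 + 9*j (A(j) = 9 + 3*(3*j) = 9 + 9*j)
b(F) = 2*F*(-4 + F) (b(F) = (F - 4)*(F + F) = (-4 + F)*(2*F) = 2*F*(-4 + F))
b((6 - 15)/(-6 + 12))² = (2*((6 - 15)/(-6 + 12))*(-4 + (6 - 15)/(-6 + 12)))² = (2*(-9/6)*(-4 - 9/6))² = (2*(-9*⅙)*(-4 - 9*⅙))² = (2*(-3/2)*(-4 - 3/2))² = (2*(-3/2)*(-11/2))² = (33/2)² = 1089/4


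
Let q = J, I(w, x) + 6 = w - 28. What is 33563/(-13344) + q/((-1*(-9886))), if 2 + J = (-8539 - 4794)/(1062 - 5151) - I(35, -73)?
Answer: -75373977061/29967550432 ≈ -2.5152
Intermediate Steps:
I(w, x) = -34 + w (I(w, x) = -6 + (w - 28) = -6 + (-28 + w) = -34 + w)
J = 1066/4089 (J = -2 + ((-8539 - 4794)/(1062 - 5151) - (-34 + 35)) = -2 + (-13333/(-4089) - 1*1) = -2 + (-13333*(-1/4089) - 1) = -2 + (13333/4089 - 1) = -2 + 9244/4089 = 1066/4089 ≈ 0.26070)
q = 1066/4089 ≈ 0.26070
33563/(-13344) + q/((-1*(-9886))) = 33563/(-13344) + 1066/(4089*((-1*(-9886)))) = 33563*(-1/13344) + (1066/4089)/9886 = -33563/13344 + (1066/4089)*(1/9886) = -33563/13344 + 533/20211927 = -75373977061/29967550432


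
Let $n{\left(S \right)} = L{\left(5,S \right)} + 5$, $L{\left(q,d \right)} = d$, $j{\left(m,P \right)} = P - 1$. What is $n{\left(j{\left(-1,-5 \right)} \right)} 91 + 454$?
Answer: $363$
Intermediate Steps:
$j{\left(m,P \right)} = -1 + P$
$n{\left(S \right)} = 5 + S$ ($n{\left(S \right)} = S + 5 = 5 + S$)
$n{\left(j{\left(-1,-5 \right)} \right)} 91 + 454 = \left(5 - 6\right) 91 + 454 = \left(-1\right) 91 + 454 = -91 + 454 = 363$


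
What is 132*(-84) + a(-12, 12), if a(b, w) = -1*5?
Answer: -11093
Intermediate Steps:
a(b, w) = -5
132*(-84) + a(-12, 12) = 132*(-84) - 5 = -11088 - 5 = -11093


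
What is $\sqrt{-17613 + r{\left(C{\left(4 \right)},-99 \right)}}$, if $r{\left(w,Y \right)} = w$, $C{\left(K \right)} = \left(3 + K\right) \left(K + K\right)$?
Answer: $i \sqrt{17557} \approx 132.5 i$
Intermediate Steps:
$C{\left(K \right)} = 2 K \left(3 + K\right)$ ($C{\left(K \right)} = \left(3 + K\right) 2 K = 2 K \left(3 + K\right)$)
$\sqrt{-17613 + r{\left(C{\left(4 \right)},-99 \right)}} = \sqrt{-17613 + 2 \cdot 4 \left(3 + 4\right)} = \sqrt{-17613 + 2 \cdot 4 \cdot 7} = \sqrt{-17613 + 56} = \sqrt{-17557} = i \sqrt{17557}$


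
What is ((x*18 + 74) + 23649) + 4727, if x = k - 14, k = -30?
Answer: 27658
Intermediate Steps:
x = -44 (x = -30 - 14 = -44)
((x*18 + 74) + 23649) + 4727 = ((-44*18 + 74) + 23649) + 4727 = ((-792 + 74) + 23649) + 4727 = (-718 + 23649) + 4727 = 22931 + 4727 = 27658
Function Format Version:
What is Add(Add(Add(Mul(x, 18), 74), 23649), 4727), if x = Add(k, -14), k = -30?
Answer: 27658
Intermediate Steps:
x = -44 (x = Add(-30, -14) = -44)
Add(Add(Add(Mul(x, 18), 74), 23649), 4727) = Add(Add(Add(Mul(-44, 18), 74), 23649), 4727) = Add(Add(Add(-792, 74), 23649), 4727) = Add(Add(-718, 23649), 4727) = Add(22931, 4727) = 27658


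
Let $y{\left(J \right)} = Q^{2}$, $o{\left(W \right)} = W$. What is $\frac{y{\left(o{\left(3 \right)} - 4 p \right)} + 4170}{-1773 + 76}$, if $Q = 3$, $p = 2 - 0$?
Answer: $- \frac{4179}{1697} \approx -2.4626$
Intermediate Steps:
$p = 2$ ($p = 2 + 0 = 2$)
$y{\left(J \right)} = 9$ ($y{\left(J \right)} = 3^{2} = 9$)
$\frac{y{\left(o{\left(3 \right)} - 4 p \right)} + 4170}{-1773 + 76} = \frac{9 + 4170}{-1773 + 76} = \frac{4179}{-1697} = 4179 \left(- \frac{1}{1697}\right) = - \frac{4179}{1697}$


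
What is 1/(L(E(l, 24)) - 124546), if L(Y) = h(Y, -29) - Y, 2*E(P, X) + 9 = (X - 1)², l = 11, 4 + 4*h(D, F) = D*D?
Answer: -1/107907 ≈ -9.2672e-6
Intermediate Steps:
h(D, F) = -1 + D²/4 (h(D, F) = -1 + (D*D)/4 = -1 + D²/4)
E(P, X) = -9/2 + (-1 + X)²/2 (E(P, X) = -9/2 + (X - 1)²/2 = -9/2 + (-1 + X)²/2)
L(Y) = -1 - Y + Y²/4 (L(Y) = (-1 + Y²/4) - Y = -1 - Y + Y²/4)
1/(L(E(l, 24)) - 124546) = 1/((-1 - (-9/2 + (-1 + 24)²/2) + (-9/2 + (-1 + 24)²/2)²/4) - 124546) = 1/((-1 - (-9/2 + (½)*23²) + (-9/2 + (½)*23²)²/4) - 124546) = 1/((-1 - (-9/2 + (½)*529) + (-9/2 + (½)*529)²/4) - 124546) = 1/((-1 - (-9/2 + 529/2) + (-9/2 + 529/2)²/4) - 124546) = 1/((-1 - 1*260 + (¼)*260²) - 124546) = 1/((-1 - 260 + (¼)*67600) - 124546) = 1/((-1 - 260 + 16900) - 124546) = 1/(16639 - 124546) = 1/(-107907) = -1/107907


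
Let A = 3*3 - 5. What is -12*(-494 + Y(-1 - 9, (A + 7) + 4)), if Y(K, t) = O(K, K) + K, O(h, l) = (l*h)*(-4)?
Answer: 10848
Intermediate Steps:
O(h, l) = -4*h*l (O(h, l) = (h*l)*(-4) = -4*h*l)
A = 4 (A = 9 - 5 = 4)
Y(K, t) = K - 4*K² (Y(K, t) = -4*K*K + K = -4*K² + K = K - 4*K²)
-12*(-494 + Y(-1 - 9, (A + 7) + 4)) = -12*(-494 + (-1 - 9)*(1 - 4*(-1 - 9))) = -12*(-494 - 10*(1 - 4*(-10))) = -12*(-494 - 10*(1 + 40)) = -12*(-494 - 10*41) = -12*(-494 - 410) = -12*(-904) = 10848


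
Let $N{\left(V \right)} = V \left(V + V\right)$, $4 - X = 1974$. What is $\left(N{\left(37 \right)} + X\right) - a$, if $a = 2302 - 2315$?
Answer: $781$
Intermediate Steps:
$X = -1970$ ($X = 4 - 1974 = -1970$)
$N{\left(V \right)} = 2 V^{2}$ ($N{\left(V \right)} = V 2 V = 2 V^{2}$)
$a = -13$ ($a = 2302 - 2315 = -13$)
$\left(N{\left(37 \right)} + X\right) - a = \left(2 \cdot 37^{2} - 1970\right) - -13 = \left(2 \cdot 1369 - 1970\right) + 13 = \left(2738 - 1970\right) + 13 = 768 + 13 = 781$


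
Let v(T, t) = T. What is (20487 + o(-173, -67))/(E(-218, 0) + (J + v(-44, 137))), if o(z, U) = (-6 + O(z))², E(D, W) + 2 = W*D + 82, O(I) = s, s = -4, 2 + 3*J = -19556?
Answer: -61761/19450 ≈ -3.1754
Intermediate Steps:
J = -19558/3 (J = -⅔ + (⅓)*(-19556) = -⅔ - 19556/3 = -19558/3 ≈ -6519.3)
O(I) = -4
E(D, W) = 80 + D*W (E(D, W) = -2 + (W*D + 82) = -2 + (D*W + 82) = -2 + (82 + D*W) = 80 + D*W)
o(z, U) = 100 (o(z, U) = (-6 - 4)² = (-10)² = 100)
(20487 + o(-173, -67))/(E(-218, 0) + (J + v(-44, 137))) = (20487 + 100)/((80 - 218*0) + (-19558/3 - 44)) = 20587/((80 + 0) - 19690/3) = 20587/(80 - 19690/3) = 20587/(-19450/3) = 20587*(-3/19450) = -61761/19450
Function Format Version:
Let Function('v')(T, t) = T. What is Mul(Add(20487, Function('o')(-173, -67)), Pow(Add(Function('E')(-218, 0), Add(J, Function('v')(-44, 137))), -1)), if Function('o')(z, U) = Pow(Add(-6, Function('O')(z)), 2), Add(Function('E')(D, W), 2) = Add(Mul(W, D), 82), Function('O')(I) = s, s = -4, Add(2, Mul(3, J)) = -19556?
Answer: Rational(-61761, 19450) ≈ -3.1754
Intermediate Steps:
J = Rational(-19558, 3) (J = Add(Rational(-2, 3), Mul(Rational(1, 3), -19556)) = Add(Rational(-2, 3), Rational(-19556, 3)) = Rational(-19558, 3) ≈ -6519.3)
Function('O')(I) = -4
Function('E')(D, W) = Add(80, Mul(D, W)) (Function('E')(D, W) = Add(-2, Add(Mul(W, D), 82)) = Add(-2, Add(Mul(D, W), 82)) = Add(-2, Add(82, Mul(D, W))) = Add(80, Mul(D, W)))
Function('o')(z, U) = 100 (Function('o')(z, U) = Pow(Add(-6, -4), 2) = Pow(-10, 2) = 100)
Mul(Add(20487, Function('o')(-173, -67)), Pow(Add(Function('E')(-218, 0), Add(J, Function('v')(-44, 137))), -1)) = Mul(Add(20487, 100), Pow(Add(Add(80, Mul(-218, 0)), Add(Rational(-19558, 3), -44)), -1)) = Mul(20587, Pow(Add(Add(80, 0), Rational(-19690, 3)), -1)) = Mul(20587, Pow(Add(80, Rational(-19690, 3)), -1)) = Mul(20587, Pow(Rational(-19450, 3), -1)) = Mul(20587, Rational(-3, 19450)) = Rational(-61761, 19450)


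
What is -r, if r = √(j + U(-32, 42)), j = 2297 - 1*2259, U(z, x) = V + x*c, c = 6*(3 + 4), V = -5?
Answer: -√1797 ≈ -42.391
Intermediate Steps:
c = 42 (c = 6*7 = 42)
U(z, x) = -5 + 42*x (U(z, x) = -5 + x*42 = -5 + 42*x)
j = 38 (j = 2297 - 2259 = 38)
r = √1797 (r = √(38 + (-5 + 42*42)) = √(38 + (-5 + 1764)) = √(38 + 1759) = √1797 ≈ 42.391)
-r = -√1797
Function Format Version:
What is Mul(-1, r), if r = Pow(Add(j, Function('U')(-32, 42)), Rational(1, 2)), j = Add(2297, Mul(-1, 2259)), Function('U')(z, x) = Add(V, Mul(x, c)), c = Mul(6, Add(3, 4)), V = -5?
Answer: Mul(-1, Pow(1797, Rational(1, 2))) ≈ -42.391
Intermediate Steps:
c = 42 (c = Mul(6, 7) = 42)
Function('U')(z, x) = Add(-5, Mul(42, x)) (Function('U')(z, x) = Add(-5, Mul(x, 42)) = Add(-5, Mul(42, x)))
j = 38 (j = Add(2297, -2259) = 38)
r = Pow(1797, Rational(1, 2)) (r = Pow(Add(38, Add(-5, Mul(42, 42))), Rational(1, 2)) = Pow(Add(38, Add(-5, 1764)), Rational(1, 2)) = Pow(Add(38, 1759), Rational(1, 2)) = Pow(1797, Rational(1, 2)) ≈ 42.391)
Mul(-1, r) = Mul(-1, Pow(1797, Rational(1, 2)))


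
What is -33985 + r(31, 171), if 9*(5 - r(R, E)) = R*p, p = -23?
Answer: -305107/9 ≈ -33901.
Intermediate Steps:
r(R, E) = 5 + 23*R/9 (r(R, E) = 5 - R*(-23)/9 = 5 - (-23)*R/9 = 5 + 23*R/9)
-33985 + r(31, 171) = -33985 + (5 + (23/9)*31) = -33985 + (5 + 713/9) = -33985 + 758/9 = -305107/9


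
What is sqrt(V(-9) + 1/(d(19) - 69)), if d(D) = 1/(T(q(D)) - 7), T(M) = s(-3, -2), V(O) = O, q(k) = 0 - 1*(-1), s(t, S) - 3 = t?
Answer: I*sqrt(4363)/22 ≈ 3.0024*I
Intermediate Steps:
s(t, S) = 3 + t
q(k) = 1 (q(k) = 0 + 1 = 1)
T(M) = 0 (T(M) = 3 - 3 = 0)
d(D) = -1/7 (d(D) = 1/(0 - 7) = 1/(-7) = -1/7)
sqrt(V(-9) + 1/(d(19) - 69)) = sqrt(-9 + 1/(-1/7 - 69)) = sqrt(-9 + 1/(-484/7)) = sqrt(-9 - 7/484) = sqrt(-4363/484) = I*sqrt(4363)/22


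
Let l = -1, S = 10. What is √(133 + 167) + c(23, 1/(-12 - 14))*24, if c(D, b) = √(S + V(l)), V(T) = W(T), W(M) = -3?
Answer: 10*√3 + 24*√7 ≈ 80.819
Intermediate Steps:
V(T) = -3
c(D, b) = √7 (c(D, b) = √(10 - 3) = √7)
√(133 + 167) + c(23, 1/(-12 - 14))*24 = √(133 + 167) + √7*24 = √300 + 24*√7 = 10*√3 + 24*√7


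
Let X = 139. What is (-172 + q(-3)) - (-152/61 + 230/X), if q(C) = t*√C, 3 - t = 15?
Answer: -1451290/8479 - 12*I*√3 ≈ -171.16 - 20.785*I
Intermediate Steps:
t = -12 (t = 3 - 1*15 = 3 - 15 = -12)
q(C) = -12*√C
(-172 + q(-3)) - (-152/61 + 230/X) = (-172 - 12*I*√3) - (-152/61 + 230/139) = (-172 - 12*I*√3) - 1*(-7098/8479) = (-172 - 12*I*√3) + 7098/8479 = -1451290/8479 - 12*I*√3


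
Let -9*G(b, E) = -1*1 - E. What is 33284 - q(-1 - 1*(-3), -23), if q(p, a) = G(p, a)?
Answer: 299578/9 ≈ 33286.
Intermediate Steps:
G(b, E) = 1/9 + E/9 (G(b, E) = -(-1*1 - E)/9 = -(-1 - E)/9 = 1/9 + E/9)
q(p, a) = 1/9 + a/9
33284 - q(-1 - 1*(-3), -23) = 33284 - (1/9 + (1/9)*(-23)) = 33284 - (1/9 - 23/9) = 33284 - 1*(-22/9) = 33284 + 22/9 = 299578/9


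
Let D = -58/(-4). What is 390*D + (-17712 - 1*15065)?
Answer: -27122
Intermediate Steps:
D = 29/2 (D = -58*(-¼) = 29/2 ≈ 14.500)
390*D + (-17712 - 1*15065) = 390*(29/2) + (-17712 - 1*15065) = 5655 + (-17712 - 15065) = 5655 - 32777 = -27122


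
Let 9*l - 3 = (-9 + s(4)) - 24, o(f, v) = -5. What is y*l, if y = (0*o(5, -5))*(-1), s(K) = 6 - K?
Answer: 0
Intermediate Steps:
l = -28/9 (l = ⅓ + ((-9 + (6 - 1*4)) - 24)/9 = ⅓ + ((-9 + (6 - 4)) - 24)/9 = ⅓ + ((-9 + 2) - 24)/9 = ⅓ + (-7 - 24)/9 = ⅓ + (⅑)*(-31) = ⅓ - 31/9 = -28/9 ≈ -3.1111)
y = 0 (y = (0*(-5))*(-1) = 0*(-1) = 0)
y*l = 0*(-28/9) = 0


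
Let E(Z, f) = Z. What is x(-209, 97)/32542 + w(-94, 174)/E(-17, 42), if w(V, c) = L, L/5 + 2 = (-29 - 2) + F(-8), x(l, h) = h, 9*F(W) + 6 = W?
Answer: 50617651/4978926 ≈ 10.166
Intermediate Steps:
F(W) = -⅔ + W/9
L = -1555/9 (L = -10 + 5*((-29 - 2) + (-⅔ + (⅑)*(-8))) = -10 + 5*(-31 + (-⅔ - 8/9)) = -10 + 5*(-31 - 14/9) = -10 + 5*(-293/9) = -10 - 1465/9 = -1555/9 ≈ -172.78)
w(V, c) = -1555/9
x(-209, 97)/32542 + w(-94, 174)/E(-17, 42) = 97/32542 - 1555/9/(-17) = 97*(1/32542) - 1555/9*(-1/17) = 97/32542 + 1555/153 = 50617651/4978926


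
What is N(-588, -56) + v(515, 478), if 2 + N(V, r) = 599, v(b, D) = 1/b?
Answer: 307456/515 ≈ 597.00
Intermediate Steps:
N(V, r) = 597 (N(V, r) = -2 + 599 = 597)
N(-588, -56) + v(515, 478) = 597 + 1/515 = 307456/515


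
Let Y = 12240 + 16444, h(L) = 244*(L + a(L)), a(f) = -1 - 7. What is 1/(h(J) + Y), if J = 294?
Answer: 1/98468 ≈ 1.0156e-5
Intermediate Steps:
a(f) = -8
h(L) = -1952 + 244*L (h(L) = 244*(L - 8) = 244*(-8 + L) = -1952 + 244*L)
Y = 28684
1/(h(J) + Y) = 1/((-1952 + 244*294) + 28684) = 1/((-1952 + 71736) + 28684) = 1/(69784 + 28684) = 1/98468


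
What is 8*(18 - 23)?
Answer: -40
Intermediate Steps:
8*(18 - 23) = 8*(-5) = -40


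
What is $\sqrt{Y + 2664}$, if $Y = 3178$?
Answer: $\sqrt{5842} \approx 76.433$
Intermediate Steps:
$\sqrt{Y + 2664} = \sqrt{3178 + 2664} = \sqrt{5842}$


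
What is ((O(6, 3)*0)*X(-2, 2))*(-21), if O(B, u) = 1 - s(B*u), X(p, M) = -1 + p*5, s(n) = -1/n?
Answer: 0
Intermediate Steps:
X(p, M) = -1 + 5*p
O(B, u) = 1 + 1/(B*u) (O(B, u) = 1 - (-1)/(B*u) = 1 + 1/(B*u))
((O(6, 3)*0)*X(-2, 2))*(-21) = (((1 + 1/(6*3))*0)*(-1 + 5*(-2)))*(-21) = (((1 + (⅙)*(⅓))*0)*(-1 - 10))*(-21) = (((1 + 1/18)*0)*(-11))*(-21) = (((19/18)*0)*(-11))*(-21) = (0*(-11))*(-21) = 0*(-21) = 0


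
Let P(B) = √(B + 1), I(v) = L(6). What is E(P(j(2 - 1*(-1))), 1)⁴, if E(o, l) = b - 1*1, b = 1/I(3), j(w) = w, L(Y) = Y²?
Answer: 1500625/1679616 ≈ 0.89343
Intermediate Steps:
I(v) = 36 (I(v) = 6² = 36)
P(B) = √(1 + B)
b = 1/36 ≈ 0.027778
E(o, l) = -35/36 (E(o, l) = 1/36 - 1*1 = 1/36 - 1 = -35/36)
E(P(j(2 - 1*(-1))), 1)⁴ = (-35/36)⁴ = 1500625/1679616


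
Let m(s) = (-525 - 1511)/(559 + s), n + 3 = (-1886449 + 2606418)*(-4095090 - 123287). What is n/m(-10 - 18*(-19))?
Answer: 676514174312889/509 ≈ 1.3291e+12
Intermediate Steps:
n = -3037100670316 (n = -3 + (-1886449 + 2606418)*(-4095090 - 123287) = -3 + 719969*(-4218377) = -3 - 3037100670313 = -3037100670316)
m(s) = -2036/(559 + s)
n/m(-10 - 18*(-19)) = -3037100670316/((-2036/(559 + (-10 - 18*(-19))))) = -3037100670316/((-2036/(559 + (-10 + 342)))) = -3037100670316/((-2036/(559 + 332))) = -3037100670316/((-2036/891)) = -3037100670316/((-2036*1/891)) = -3037100670316/(-2036/891) = -3037100670316*(-891/2036) = 676514174312889/509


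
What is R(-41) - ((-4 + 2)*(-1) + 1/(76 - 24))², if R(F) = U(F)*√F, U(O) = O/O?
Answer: -11025/2704 + I*√41 ≈ -4.0773 + 6.4031*I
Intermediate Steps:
U(O) = 1
R(F) = √F (R(F) = 1*√F = √F)
R(-41) - ((-4 + 2)*(-1) + 1/(76 - 24))² = √(-41) - ((-4 + 2)*(-1) + 1/(76 - 24))² = I*√41 - (-2*(-1) + 1/52)² = I*√41 - (2 + 1/52)² = I*√41 - (105/52)² = I*√41 - 1*11025/2704 = I*√41 - 11025/2704 = -11025/2704 + I*√41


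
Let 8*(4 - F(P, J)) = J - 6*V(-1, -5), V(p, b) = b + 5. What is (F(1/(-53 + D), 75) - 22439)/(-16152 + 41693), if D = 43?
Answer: -179555/204328 ≈ -0.87876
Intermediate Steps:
V(p, b) = 5 + b
F(P, J) = 4 - J/8 (F(P, J) = 4 - (J - 6*(5 - 5))/8 = 4 - (J - 6*0)/8 = 4 - (J + 0)/8 = 4 - J/8)
(F(1/(-53 + D), 75) - 22439)/(-16152 + 41693) = ((4 - ⅛*75) - 22439)/(-16152 + 41693) = ((4 - 75/8) - 22439)/25541 = (-43/8 - 22439)*(1/25541) = -179555/8*1/25541 = -179555/204328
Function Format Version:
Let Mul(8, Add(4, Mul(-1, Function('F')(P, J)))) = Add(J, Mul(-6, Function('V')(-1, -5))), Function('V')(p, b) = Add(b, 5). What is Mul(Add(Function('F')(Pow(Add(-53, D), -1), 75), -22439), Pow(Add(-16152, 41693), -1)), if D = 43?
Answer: Rational(-179555, 204328) ≈ -0.87876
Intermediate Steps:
Function('V')(p, b) = Add(5, b)
Function('F')(P, J) = Add(4, Mul(Rational(-1, 8), J)) (Function('F')(P, J) = Add(4, Mul(Rational(-1, 8), Add(J, Mul(-6, Add(5, -5))))) = Add(4, Mul(Rational(-1, 8), Add(J, Mul(-6, 0)))) = Add(4, Mul(Rational(-1, 8), Add(J, 0))) = Add(4, Mul(Rational(-1, 8), J)))
Mul(Add(Function('F')(Pow(Add(-53, D), -1), 75), -22439), Pow(Add(-16152, 41693), -1)) = Mul(Add(Add(4, Mul(Rational(-1, 8), 75)), -22439), Pow(Add(-16152, 41693), -1)) = Mul(Add(Add(4, Rational(-75, 8)), -22439), Pow(25541, -1)) = Mul(Add(Rational(-43, 8), -22439), Rational(1, 25541)) = Mul(Rational(-179555, 8), Rational(1, 25541)) = Rational(-179555, 204328)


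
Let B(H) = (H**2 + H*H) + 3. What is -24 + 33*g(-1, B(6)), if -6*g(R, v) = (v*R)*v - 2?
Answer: 61849/2 ≈ 30925.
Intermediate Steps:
B(H) = 3 + 2*H**2 (B(H) = (H**2 + H**2) + 3 = 2*H**2 + 3 = 3 + 2*H**2)
g(R, v) = 1/3 - R*v**2/6 (g(R, v) = -((v*R)*v - 2)/6 = -((R*v)*v - 2)/6 = -(R*v**2 - 2)/6 = -(-2 + R*v**2)/6 = 1/3 - R*v**2/6)
-24 + 33*g(-1, B(6)) = -24 + 33*(1/3 - 1/6*(-1)*(3 + 2*6**2)**2) = -24 + 33*(1/3 - 1/6*(-1)*(3 + 2*36)**2) = -24 + 33*(1/3 - 1/6*(-1)*(3 + 72)**2) = -24 + 33*(1/3 - 1/6*(-1)*75**2) = -24 + 33*(1/3 - 1/6*(-1)*5625) = -24 + 33*(1/3 + 1875/2) = -24 + 33*(5627/6) = -24 + 61897/2 = 61849/2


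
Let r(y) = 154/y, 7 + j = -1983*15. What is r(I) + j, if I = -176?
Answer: -238023/8 ≈ -29753.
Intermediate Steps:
j = -29752 (j = -7 - 1983*15 = -7 - 29745 = -29752)
r(I) + j = 154/(-176) - 29752 = 154*(-1/176) - 29752 = -7/8 - 29752 = -238023/8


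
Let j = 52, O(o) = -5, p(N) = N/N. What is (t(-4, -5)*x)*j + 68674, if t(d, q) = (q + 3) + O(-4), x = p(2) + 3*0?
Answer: 68310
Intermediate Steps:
p(N) = 1
x = 1 (x = 1 + 3*0 = 1 + 0 = 1)
t(d, q) = -2 + q (t(d, q) = (q + 3) - 5 = (3 + q) - 5 = -2 + q)
(t(-4, -5)*x)*j + 68674 = ((-2 - 5)*1)*52 + 68674 = -7*1*52 + 68674 = -7*52 + 68674 = -364 + 68674 = 68310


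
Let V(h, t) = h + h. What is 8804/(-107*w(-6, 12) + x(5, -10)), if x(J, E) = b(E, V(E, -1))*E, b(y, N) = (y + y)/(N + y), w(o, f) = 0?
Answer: -6603/5 ≈ -1320.6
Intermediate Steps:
V(h, t) = 2*h
b(y, N) = 2*y/(N + y) (b(y, N) = (2*y)/(N + y) = 2*y/(N + y))
x(J, E) = 2*E/3 (x(J, E) = (2*E/(2*E + E))*E = (2*E/((3*E)))*E = (2*E*(1/(3*E)))*E = 2*E/3)
8804/(-107*w(-6, 12) + x(5, -10)) = 8804/(-107*0 + (2/3)*(-10)) = 8804/(0 - 20/3) = 8804/(-20/3) = 8804*(-3/20) = -6603/5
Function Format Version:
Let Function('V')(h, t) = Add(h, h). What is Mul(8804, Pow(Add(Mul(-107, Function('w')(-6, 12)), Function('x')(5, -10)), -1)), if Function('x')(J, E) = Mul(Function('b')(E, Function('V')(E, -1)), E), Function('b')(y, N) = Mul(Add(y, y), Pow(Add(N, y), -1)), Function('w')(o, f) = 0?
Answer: Rational(-6603, 5) ≈ -1320.6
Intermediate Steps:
Function('V')(h, t) = Mul(2, h)
Function('b')(y, N) = Mul(2, y, Pow(Add(N, y), -1)) (Function('b')(y, N) = Mul(Mul(2, y), Pow(Add(N, y), -1)) = Mul(2, y, Pow(Add(N, y), -1)))
Function('x')(J, E) = Mul(Rational(2, 3), E) (Function('x')(J, E) = Mul(Mul(2, E, Pow(Add(Mul(2, E), E), -1)), E) = Mul(Mul(2, E, Pow(Mul(3, E), -1)), E) = Mul(Mul(2, E, Mul(Rational(1, 3), Pow(E, -1))), E) = Mul(Rational(2, 3), E))
Mul(8804, Pow(Add(Mul(-107, Function('w')(-6, 12)), Function('x')(5, -10)), -1)) = Mul(8804, Pow(Add(Mul(-107, 0), Mul(Rational(2, 3), -10)), -1)) = Mul(8804, Pow(Add(0, Rational(-20, 3)), -1)) = Mul(8804, Pow(Rational(-20, 3), -1)) = Mul(8804, Rational(-3, 20)) = Rational(-6603, 5)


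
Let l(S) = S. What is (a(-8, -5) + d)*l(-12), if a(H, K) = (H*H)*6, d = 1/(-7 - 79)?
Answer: -198138/43 ≈ -4607.9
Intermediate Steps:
d = -1/86 (d = 1/(-86) = -1/86 ≈ -0.011628)
a(H, K) = 6*H² (a(H, K) = H²*6 = 6*H²)
(a(-8, -5) + d)*l(-12) = (6*(-8)² - 1/86)*(-12) = (6*64 - 1/86)*(-12) = (384 - 1/86)*(-12) = (33023/86)*(-12) = -198138/43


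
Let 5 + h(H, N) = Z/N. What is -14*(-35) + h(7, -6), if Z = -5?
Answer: 2915/6 ≈ 485.83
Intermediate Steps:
h(H, N) = -5 - 5/N
-14*(-35) + h(7, -6) = -14*(-35) + (-5 - 5/(-6)) = 490 + (-5 - 5*(-1/6)) = 490 + (-5 + 5/6) = 490 - 25/6 = 2915/6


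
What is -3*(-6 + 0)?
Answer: 18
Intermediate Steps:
-3*(-6 + 0) = -3*(-6) = 18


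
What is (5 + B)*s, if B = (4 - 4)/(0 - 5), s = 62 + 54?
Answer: 580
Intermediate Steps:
s = 116
B = 0 (B = 0/(-5) = 0*(-⅕) = 0)
(5 + B)*s = (5 + 0)*116 = 5*116 = 580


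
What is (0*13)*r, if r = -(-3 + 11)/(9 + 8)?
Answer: 0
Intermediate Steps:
r = -8/17 ≈ -0.47059
(0*13)*r = (0*13)*(-8/17) = 0*(-8/17) = 0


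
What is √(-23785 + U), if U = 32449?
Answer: 38*√6 ≈ 93.081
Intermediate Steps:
√(-23785 + U) = √(-23785 + 32449) = √8664 = 38*√6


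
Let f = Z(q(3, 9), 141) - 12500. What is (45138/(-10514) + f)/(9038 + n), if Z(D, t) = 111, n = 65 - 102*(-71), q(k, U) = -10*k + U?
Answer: -65151542/85925665 ≈ -0.75823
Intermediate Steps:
q(k, U) = U - 10*k
n = 7307 (n = 65 + 7242 = 7307)
f = -12389 (f = 111 - 12500 = -12389)
(45138/(-10514) + f)/(9038 + n) = (45138/(-10514) - 12389)/(9038 + 7307) = (45138*(-1/10514) - 12389)/16345 = (-22569/5257 - 12389)*(1/16345) = -65151542/5257*1/16345 = -65151542/85925665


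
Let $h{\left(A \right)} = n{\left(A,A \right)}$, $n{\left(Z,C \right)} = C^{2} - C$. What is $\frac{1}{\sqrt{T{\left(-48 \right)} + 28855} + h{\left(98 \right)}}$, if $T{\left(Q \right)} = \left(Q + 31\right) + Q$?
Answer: $\frac{4753}{45167623} - \frac{\sqrt{28790}}{90335246} \approx 0.00010335$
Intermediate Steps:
$T{\left(Q \right)} = 31 + 2 Q$ ($T{\left(Q \right)} = \left(31 + Q\right) + Q = 31 + 2 Q$)
$h{\left(A \right)} = A \left(-1 + A\right)$
$\frac{1}{\sqrt{T{\left(-48 \right)} + 28855} + h{\left(98 \right)}} = \frac{1}{\sqrt{\left(31 + 2 \left(-48\right)\right) + 28855} + 98 \left(-1 + 98\right)} = \frac{1}{\sqrt{\left(31 - 96\right) + 28855} + 98 \cdot 97} = \frac{1}{\sqrt{-65 + 28855} + 9506} = \frac{1}{\sqrt{28790} + 9506} = \frac{1}{9506 + \sqrt{28790}}$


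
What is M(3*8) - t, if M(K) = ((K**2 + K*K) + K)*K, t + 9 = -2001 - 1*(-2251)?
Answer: 27983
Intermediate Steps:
t = 241 (t = -9 + (-2001 - 1*(-2251)) = -9 + (-2001 + 2251) = -9 + 250 = 241)
M(K) = K*(K + 2*K**2) (M(K) = ((K**2 + K**2) + K)*K = (2*K**2 + K)*K = (K + 2*K**2)*K = K*(K + 2*K**2))
M(3*8) - t = (3*8)**2*(1 + 2*(3*8)) - 1*241 = 24**2*(1 + 2*24) - 241 = 576*(1 + 48) - 241 = 576*49 - 241 = 28224 - 241 = 27983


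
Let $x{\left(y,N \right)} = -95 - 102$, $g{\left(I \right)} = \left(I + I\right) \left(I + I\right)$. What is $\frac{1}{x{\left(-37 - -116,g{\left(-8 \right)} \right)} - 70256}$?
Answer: $- \frac{1}{70453} \approx -1.4194 \cdot 10^{-5}$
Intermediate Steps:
$g{\left(I \right)} = 4 I^{2}$ ($g{\left(I \right)} = 2 I 2 I = 4 I^{2}$)
$x{\left(y,N \right)} = -197$ ($x{\left(y,N \right)} = -95 - 102 = -197$)
$\frac{1}{x{\left(-37 - -116,g{\left(-8 \right)} \right)} - 70256} = \frac{1}{-197 - 70256} = \frac{1}{-70453} = - \frac{1}{70453}$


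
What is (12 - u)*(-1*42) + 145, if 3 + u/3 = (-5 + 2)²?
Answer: 397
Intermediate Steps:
u = 18 (u = -9 + 3*(-5 + 2)² = -9 + 3*(-3)² = -9 + 3*9 = -9 + 27 = 18)
(12 - u)*(-1*42) + 145 = (12 - 1*18)*(-1*42) + 145 = (12 - 18)*(-42) + 145 = -6*(-42) + 145 = 252 + 145 = 397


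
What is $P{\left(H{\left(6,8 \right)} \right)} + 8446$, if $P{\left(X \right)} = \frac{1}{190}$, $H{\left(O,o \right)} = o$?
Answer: $\frac{1604741}{190} \approx 8446.0$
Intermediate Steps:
$P{\left(X \right)} = \frac{1}{190}$
$P{\left(H{\left(6,8 \right)} \right)} + 8446 = \frac{1}{190} + 8446 = \frac{1604741}{190}$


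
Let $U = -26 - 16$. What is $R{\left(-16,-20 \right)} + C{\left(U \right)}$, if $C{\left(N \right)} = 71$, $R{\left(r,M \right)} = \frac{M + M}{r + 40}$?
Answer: $\frac{208}{3} \approx 69.333$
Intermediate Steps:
$R{\left(r,M \right)} = \frac{2 M}{40 + r}$
$U = -42$ ($U = -26 - 16 = -42$)
$R{\left(-16,-20 \right)} + C{\left(U \right)} = 2 \left(-20\right) \frac{1}{40 - 16} + 71 = 2 \left(-20\right) \frac{1}{24} + 71 = - \frac{5}{3} + 71 = \frac{208}{3}$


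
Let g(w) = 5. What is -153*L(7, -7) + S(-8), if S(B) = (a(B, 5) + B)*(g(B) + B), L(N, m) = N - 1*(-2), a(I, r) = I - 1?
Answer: -1326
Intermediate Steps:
a(I, r) = -1 + I
L(N, m) = 2 + N (L(N, m) = N + 2 = 2 + N)
S(B) = (-1 + 2*B)*(5 + B) (S(B) = ((-1 + B) + B)*(5 + B) = (-1 + 2*B)*(5 + B))
-153*L(7, -7) + S(-8) = -153*(2 + 7) + (-5 + 2*(-8)² + 9*(-8)) = -153*9 + (-5 + 2*64 - 72) = -1377 + (-5 + 128 - 72) = -1377 + 51 = -1326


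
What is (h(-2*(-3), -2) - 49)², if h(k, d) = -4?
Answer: 2809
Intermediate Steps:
(h(-2*(-3), -2) - 49)² = (-4 - 49)² = (-53)² = 2809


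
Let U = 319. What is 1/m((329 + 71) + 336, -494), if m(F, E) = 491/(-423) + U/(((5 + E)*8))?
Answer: -551592/685243 ≈ -0.80496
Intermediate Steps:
m(F, E) = -491/423 + 319/(40 + 8*E) (m(F, E) = 491/(-423) + 319/(((5 + E)*8)) = 491*(-1/423) + 319/(40 + 8*E) = -491/423 + 319/(40 + 8*E))
1/m((329 + 71) + 336, -494) = 1/((115297 - 3928*(-494))/(3384*(5 - 494))) = 1/((1/3384)*(115297 + 1940432)/(-489)) = 1/((1/3384)*(-1/489)*2055729) = 1/(-685243/551592) = -551592/685243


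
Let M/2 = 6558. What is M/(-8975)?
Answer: -13116/8975 ≈ -1.4614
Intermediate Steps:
M = 13116 (M = 2*6558 = 13116)
M/(-8975) = 13116/(-8975) = 13116*(-1/8975) = -13116/8975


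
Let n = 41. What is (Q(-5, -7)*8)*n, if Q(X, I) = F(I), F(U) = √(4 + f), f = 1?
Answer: 328*√5 ≈ 733.43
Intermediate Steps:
F(U) = √5 (F(U) = √(4 + 1) = √5)
Q(X, I) = √5
(Q(-5, -7)*8)*n = (√5*8)*41 = (8*√5)*41 = 328*√5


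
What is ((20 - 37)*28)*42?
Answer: -19992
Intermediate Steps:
((20 - 37)*28)*42 = -17*28*42 = -476*42 = -19992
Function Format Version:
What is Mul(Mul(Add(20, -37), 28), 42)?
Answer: -19992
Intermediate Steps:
Mul(Mul(Add(20, -37), 28), 42) = Mul(Mul(-17, 28), 42) = Mul(-476, 42) = -19992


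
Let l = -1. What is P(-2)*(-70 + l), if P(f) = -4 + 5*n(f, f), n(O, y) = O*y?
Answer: -1136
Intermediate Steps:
P(f) = -4 + 5*f² (P(f) = -4 + 5*(f*f) = -4 + 5*f²)
P(-2)*(-70 + l) = (-4 + 5*(-2)²)*(-70 - 1) = (-4 + 5*4)*(-71) = (-4 + 20)*(-71) = 16*(-71) = -1136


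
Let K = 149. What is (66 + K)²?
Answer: 46225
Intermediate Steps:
(66 + K)² = (66 + 149)² = 215² = 46225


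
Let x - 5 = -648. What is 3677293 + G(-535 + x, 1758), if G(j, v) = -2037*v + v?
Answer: 98005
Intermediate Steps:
x = -643 (x = 5 - 648 = -643)
G(j, v) = -2036*v
3677293 + G(-535 + x, 1758) = 3677293 - 2036*1758 = 3677293 - 3579288 = 98005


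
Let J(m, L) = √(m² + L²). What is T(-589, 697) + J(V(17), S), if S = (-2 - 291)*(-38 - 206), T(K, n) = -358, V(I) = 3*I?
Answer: -358 + √5111108665 ≈ 71134.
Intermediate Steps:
S = 71492 (S = -293*(-244) = 71492)
J(m, L) = √(L² + m²)
T(-589, 697) + J(V(17), S) = -358 + √(71492² + (3*17)²) = -358 + √(5111106064 + 51²) = -358 + √(5111106064 + 2601) = -358 + √5111108665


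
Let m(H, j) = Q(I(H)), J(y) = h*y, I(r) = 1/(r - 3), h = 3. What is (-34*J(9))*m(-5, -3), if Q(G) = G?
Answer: 459/4 ≈ 114.75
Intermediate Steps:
I(r) = 1/(-3 + r)
J(y) = 3*y
m(H, j) = 1/(-3 + H)
(-34*J(9))*m(-5, -3) = (-102*9)/(-3 - 5) = -34*27/(-8) = -918*(-⅛) = 459/4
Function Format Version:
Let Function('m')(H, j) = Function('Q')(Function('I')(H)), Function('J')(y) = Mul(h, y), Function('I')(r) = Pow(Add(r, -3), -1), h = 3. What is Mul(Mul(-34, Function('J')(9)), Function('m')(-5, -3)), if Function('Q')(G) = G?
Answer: Rational(459, 4) ≈ 114.75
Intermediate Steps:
Function('I')(r) = Pow(Add(-3, r), -1)
Function('J')(y) = Mul(3, y)
Function('m')(H, j) = Pow(Add(-3, H), -1)
Mul(Mul(-34, Function('J')(9)), Function('m')(-5, -3)) = Mul(Mul(-34, Mul(3, 9)), Pow(Add(-3, -5), -1)) = Mul(Mul(-34, 27), Pow(-8, -1)) = Mul(-918, Rational(-1, 8)) = Rational(459, 4)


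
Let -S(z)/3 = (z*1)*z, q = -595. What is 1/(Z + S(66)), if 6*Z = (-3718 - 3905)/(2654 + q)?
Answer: -4118/53816565 ≈ -7.6519e-5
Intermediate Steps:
S(z) = -3*z² (S(z) = -3*z*1*z = -3*z*z = -3*z²)
Z = -2541/4118 (Z = ((-3718 - 3905)/(2654 - 595))/6 = (-7623/2059)/6 = (-7623*1/2059)/6 = (⅙)*(-7623/2059) = -2541/4118 ≈ -0.61705)
1/(Z + S(66)) = 1/(-2541/4118 - 3*66²) = 1/(-2541/4118 - 3*4356) = 1/(-2541/4118 - 13068) = 1/(-53816565/4118) = -4118/53816565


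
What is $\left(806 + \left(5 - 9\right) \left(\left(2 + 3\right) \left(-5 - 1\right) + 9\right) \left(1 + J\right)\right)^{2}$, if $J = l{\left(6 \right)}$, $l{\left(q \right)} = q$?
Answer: $1943236$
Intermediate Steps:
$J = 6$
$\left(806 + \left(5 - 9\right) \left(\left(2 + 3\right) \left(-5 - 1\right) + 9\right) \left(1 + J\right)\right)^{2} = \left(806 + \left(5 - 9\right) \left(\left(2 + 3\right) \left(-5 - 1\right) + 9\right) \left(1 + 6\right)\right)^{2} = \left(806 - 4 \left(5 \left(-6\right) + 9\right) 7\right)^{2} = \left(806 - 4 \left(-30 + 9\right) 7\right)^{2} = \left(806 - 4 \left(\left(-21\right) 7\right)\right)^{2} = \left(806 - -588\right)^{2} = \left(806 + 588\right)^{2} = 1394^{2} = 1943236$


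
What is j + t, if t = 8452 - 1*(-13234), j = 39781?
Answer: 61467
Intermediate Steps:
t = 21686 (t = 8452 + 13234 = 21686)
j + t = 39781 + 21686 = 61467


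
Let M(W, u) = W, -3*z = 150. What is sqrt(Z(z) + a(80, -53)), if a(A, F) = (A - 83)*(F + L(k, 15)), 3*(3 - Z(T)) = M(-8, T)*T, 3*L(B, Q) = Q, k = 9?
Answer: sqrt(123)/3 ≈ 3.6968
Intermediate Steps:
z = -50 (z = -1/3*150 = -50)
L(B, Q) = Q/3
Z(T) = 3 + 8*T/3 (Z(T) = 3 - (-8)*T/3 = 3 + 8*T/3)
a(A, F) = (-83 + A)*(5 + F) (a(A, F) = (A - 83)*(F + (1/3)*15) = (-83 + A)*(F + 5) = (-83 + A)*(5 + F))
sqrt(Z(z) + a(80, -53)) = sqrt((3 + (8/3)*(-50)) + (-415 - 83*(-53) + 5*80 + 80*(-53))) = sqrt((3 - 400/3) + (-415 + 4399 + 400 - 4240)) = sqrt(-391/3 + 144) = sqrt(41/3) = sqrt(123)/3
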